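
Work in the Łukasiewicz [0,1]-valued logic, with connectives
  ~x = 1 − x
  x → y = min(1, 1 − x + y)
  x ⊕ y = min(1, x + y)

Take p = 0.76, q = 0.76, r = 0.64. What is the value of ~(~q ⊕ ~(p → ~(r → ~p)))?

0.40

~q = 1 − 0.76 = 0.24
~p = 1 − 0.76 = 0.24
r → ~p = min(1, 1 − 0.64 + 0.24) = min(1, 0.60) = 0.60
~(r → ~p) = 1 − 0.60 = 0.40
p → ~(r → ~p) = min(1, 1 − 0.76 + 0.40) = min(1, 0.64) = 0.64
~(p → ~(r → ~p)) = 1 − 0.64 = 0.36
~q ⊕ ~(p → ~(r → ~p)) = min(1, 0.24 + 0.36) = min(1, 0.60) = 0.60
~(~q ⊕ ~(p → ~(r → ~p))) = 1 − 0.60 = 0.40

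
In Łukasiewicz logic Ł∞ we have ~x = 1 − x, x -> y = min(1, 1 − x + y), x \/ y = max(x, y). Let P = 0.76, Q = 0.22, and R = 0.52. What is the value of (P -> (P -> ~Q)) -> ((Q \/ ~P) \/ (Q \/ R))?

~Q = 1 − 0.22 = 0.78
P -> ~Q = min(1, 1 − 0.76 + 0.78) = min(1, 1.02) = 1.00
P -> (P -> ~Q) = min(1, 1 − 0.76 + 1.00) = min(1, 1.24) = 1.00
~P = 1 − 0.76 = 0.24
Q \/ ~P = max(0.22, 0.24) = 0.24
Q \/ R = max(0.22, 0.52) = 0.52
(Q \/ ~P) \/ (Q \/ R) = max(0.24, 0.52) = 0.52
(P -> (P -> ~Q)) -> ((Q \/ ~P) \/ (Q \/ R)) = min(1, 1 − 1.00 + 0.52) = min(1, 0.52) = 0.52

0.52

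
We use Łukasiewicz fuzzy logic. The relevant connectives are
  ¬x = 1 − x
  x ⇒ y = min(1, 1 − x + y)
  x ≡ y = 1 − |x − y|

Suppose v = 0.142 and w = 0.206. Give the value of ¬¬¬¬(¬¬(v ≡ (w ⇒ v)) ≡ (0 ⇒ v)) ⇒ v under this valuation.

0.936

w ⇒ v = min(1, 1 − 0.206 + 0.142) = min(1, 0.936) = 0.936
v ≡ (w ⇒ v) = 1 − |0.142 − 0.936| = 1 − 0.794 = 0.206
¬(v ≡ (w ⇒ v)) = 1 − 0.206 = 0.794
¬¬(v ≡ (w ⇒ v)) = 1 − 0.794 = 0.206
0 ⇒ v = min(1, 1 − 0.000 + 0.142) = min(1, 1.142) = 1.000
¬¬(v ≡ (w ⇒ v)) ≡ (0 ⇒ v) = 1 − |0.206 − 1.000| = 1 − 0.794 = 0.206
¬(¬¬(v ≡ (w ⇒ v)) ≡ (0 ⇒ v)) = 1 − 0.206 = 0.794
¬¬(¬¬(v ≡ (w ⇒ v)) ≡ (0 ⇒ v)) = 1 − 0.794 = 0.206
¬¬¬(¬¬(v ≡ (w ⇒ v)) ≡ (0 ⇒ v)) = 1 − 0.206 = 0.794
¬¬¬¬(¬¬(v ≡ (w ⇒ v)) ≡ (0 ⇒ v)) = 1 − 0.794 = 0.206
¬¬¬¬(¬¬(v ≡ (w ⇒ v)) ≡ (0 ⇒ v)) ⇒ v = min(1, 1 − 0.206 + 0.142) = min(1, 0.936) = 0.936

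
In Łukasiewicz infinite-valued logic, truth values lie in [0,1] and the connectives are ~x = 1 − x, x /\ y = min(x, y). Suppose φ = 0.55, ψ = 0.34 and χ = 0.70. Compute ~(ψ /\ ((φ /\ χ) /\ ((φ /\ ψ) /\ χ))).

0.66

φ /\ χ = min(0.55, 0.70) = 0.55
φ /\ ψ = min(0.55, 0.34) = 0.34
(φ /\ ψ) /\ χ = min(0.34, 0.70) = 0.34
(φ /\ χ) /\ ((φ /\ ψ) /\ χ) = min(0.55, 0.34) = 0.34
ψ /\ ((φ /\ χ) /\ ((φ /\ ψ) /\ χ)) = min(0.34, 0.34) = 0.34
~(ψ /\ ((φ /\ χ) /\ ((φ /\ ψ) /\ χ))) = 1 − 0.34 = 0.66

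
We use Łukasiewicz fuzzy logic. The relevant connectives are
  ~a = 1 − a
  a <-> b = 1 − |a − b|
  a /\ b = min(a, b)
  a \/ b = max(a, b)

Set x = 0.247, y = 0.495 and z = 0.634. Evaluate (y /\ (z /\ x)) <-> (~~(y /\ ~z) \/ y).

z /\ x = min(0.634, 0.247) = 0.247
y /\ (z /\ x) = min(0.495, 0.247) = 0.247
~z = 1 − 0.634 = 0.366
y /\ ~z = min(0.495, 0.366) = 0.366
~(y /\ ~z) = 1 − 0.366 = 0.634
~~(y /\ ~z) = 1 − 0.634 = 0.366
~~(y /\ ~z) \/ y = max(0.366, 0.495) = 0.495
(y /\ (z /\ x)) <-> (~~(y /\ ~z) \/ y) = 1 − |0.247 − 0.495| = 1 − 0.248 = 0.752

0.752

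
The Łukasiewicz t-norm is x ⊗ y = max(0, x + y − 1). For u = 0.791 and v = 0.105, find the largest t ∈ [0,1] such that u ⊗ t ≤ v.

The residuum of the Łukasiewicz t-norm gives the supremum: min(1, 1 − 0.791 + 0.105).
1 − 0.791 + 0.105 = 0.314, so t = min(1, 0.314) = 0.314.
Check: 0.791 ⊗ 0.314 = max(0, 0.105) = 0.105 ≤ 0.105.

0.314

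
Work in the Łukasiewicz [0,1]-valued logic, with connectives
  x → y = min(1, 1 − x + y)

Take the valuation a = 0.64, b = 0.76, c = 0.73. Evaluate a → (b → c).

b → c = min(1, 1 − 0.76 + 0.73) = min(1, 0.97) = 0.97
a → (b → c) = min(1, 1 − 0.64 + 0.97) = min(1, 1.33) = 1.00

1.00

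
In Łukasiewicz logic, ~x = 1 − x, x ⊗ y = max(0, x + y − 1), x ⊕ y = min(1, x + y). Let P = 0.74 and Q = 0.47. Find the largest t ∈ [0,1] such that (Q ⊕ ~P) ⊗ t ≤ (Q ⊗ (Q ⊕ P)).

0.74

~P = 1 − 0.74 = 0.26
Q ⊕ ~P = min(1, 0.47 + 0.26) = min(1, 0.73) = 0.73
So the left factor is Q ⊕ ~P = 0.73.
Q ⊕ P = min(1, 0.47 + 0.74) = min(1, 1.21) = 1.00
Q ⊗ (Q ⊕ P) = max(0, 0.47 + 1.00 − 1) = max(0, 0.47) = 0.47
So the right-hand bound is Q ⊗ (Q ⊕ P) = 0.47.
The residuum of the Łukasiewicz t-norm gives the supremum: min(1, 1 − 0.73 + 0.47).
1 − 0.73 + 0.47 = 0.74, so t = min(1, 0.74) = 0.74.
Check: 0.73 ⊗ 0.74 = max(0, 0.47) = 0.47 ≤ 0.47.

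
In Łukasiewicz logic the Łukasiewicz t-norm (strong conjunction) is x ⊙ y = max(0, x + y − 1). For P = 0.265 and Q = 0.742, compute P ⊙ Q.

0.007

P ⊙ Q = max(0, 0.265 + 0.742 − 1) = max(0, 0.007) = 0.007
For comparison, the Gödel (minimum) t-norm min(x, y) would give 0.265.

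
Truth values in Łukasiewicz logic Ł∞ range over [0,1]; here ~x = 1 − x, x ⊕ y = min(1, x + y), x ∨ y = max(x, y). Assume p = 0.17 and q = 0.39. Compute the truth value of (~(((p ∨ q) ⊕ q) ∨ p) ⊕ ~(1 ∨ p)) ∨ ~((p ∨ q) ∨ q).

0.61

p ∨ q = max(0.17, 0.39) = 0.39
(p ∨ q) ⊕ q = min(1, 0.39 + 0.39) = min(1, 0.78) = 0.78
((p ∨ q) ⊕ q) ∨ p = max(0.78, 0.17) = 0.78
~(((p ∨ q) ⊕ q) ∨ p) = 1 − 0.78 = 0.22
1 ∨ p = max(1.00, 0.17) = 1.00
~(1 ∨ p) = 1 − 1.00 = 0.00
~(((p ∨ q) ⊕ q) ∨ p) ⊕ ~(1 ∨ p) = min(1, 0.22 + 0.00) = min(1, 0.22) = 0.22
(p ∨ q) ∨ q = max(0.39, 0.39) = 0.39
~((p ∨ q) ∨ q) = 1 − 0.39 = 0.61
(~(((p ∨ q) ⊕ q) ∨ p) ⊕ ~(1 ∨ p)) ∨ ~((p ∨ q) ∨ q) = max(0.22, 0.61) = 0.61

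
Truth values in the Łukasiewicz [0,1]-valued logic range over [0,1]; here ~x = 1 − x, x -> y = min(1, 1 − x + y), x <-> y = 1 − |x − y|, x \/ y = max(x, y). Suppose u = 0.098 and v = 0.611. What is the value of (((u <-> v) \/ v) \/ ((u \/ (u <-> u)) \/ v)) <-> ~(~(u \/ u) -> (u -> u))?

u <-> v = 1 − |0.098 − 0.611| = 1 − 0.513 = 0.487
(u <-> v) \/ v = max(0.487, 0.611) = 0.611
u <-> u = 1 − |0.098 − 0.098| = 1 − 0.000 = 1.000
u \/ (u <-> u) = max(0.098, 1.000) = 1.000
(u \/ (u <-> u)) \/ v = max(1.000, 0.611) = 1.000
((u <-> v) \/ v) \/ ((u \/ (u <-> u)) \/ v) = max(0.611, 1.000) = 1.000
u \/ u = max(0.098, 0.098) = 0.098
~(u \/ u) = 1 − 0.098 = 0.902
u -> u = min(1, 1 − 0.098 + 0.098) = min(1, 1.000) = 1.000
~(u \/ u) -> (u -> u) = min(1, 1 − 0.902 + 1.000) = min(1, 1.098) = 1.000
~(~(u \/ u) -> (u -> u)) = 1 − 1.000 = 0.000
(((u <-> v) \/ v) \/ ((u \/ (u <-> u)) \/ v)) <-> ~(~(u \/ u) -> (u -> u)) = 1 − |1.000 − 0.000| = 1 − 1.000 = 0.000

0.000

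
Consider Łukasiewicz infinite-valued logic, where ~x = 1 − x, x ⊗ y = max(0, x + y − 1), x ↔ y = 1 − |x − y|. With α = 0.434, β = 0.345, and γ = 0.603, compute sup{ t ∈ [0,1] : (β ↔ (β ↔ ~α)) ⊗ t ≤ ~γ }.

0.831

~α = 1 − 0.434 = 0.566
β ↔ ~α = 1 − |0.345 − 0.566| = 1 − 0.221 = 0.779
β ↔ (β ↔ ~α) = 1 − |0.345 − 0.779| = 1 − 0.434 = 0.566
So the left factor is β ↔ (β ↔ ~α) = 0.566.
~γ = 1 − 0.603 = 0.397
So the right-hand bound is ~γ = 0.397.
The residuum of the Łukasiewicz t-norm gives the supremum: min(1, 1 − 0.566 + 0.397).
1 − 0.566 + 0.397 = 0.831, so t = min(1, 0.831) = 0.831.
Check: 0.566 ⊗ 0.831 = max(0, 0.397) = 0.397 ≤ 0.397.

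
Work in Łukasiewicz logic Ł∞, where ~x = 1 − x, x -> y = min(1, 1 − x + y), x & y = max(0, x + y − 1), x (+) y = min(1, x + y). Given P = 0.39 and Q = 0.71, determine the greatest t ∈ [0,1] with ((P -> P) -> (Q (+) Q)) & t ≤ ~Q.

0.29

P -> P = min(1, 1 − 0.39 + 0.39) = min(1, 1.00) = 1.00
Q (+) Q = min(1, 0.71 + 0.71) = min(1, 1.42) = 1.00
(P -> P) -> (Q (+) Q) = min(1, 1 − 1.00 + 1.00) = min(1, 1.00) = 1.00
So the left factor is (P -> P) -> (Q (+) Q) = 1.00.
~Q = 1 − 0.71 = 0.29
So the right-hand bound is ~Q = 0.29.
The residuum of the Łukasiewicz t-norm gives the supremum: min(1, 1 − 1.00 + 0.29).
1 − 1.00 + 0.29 = 0.29, so t = min(1, 0.29) = 0.29.
Check: 1.00 & 0.29 = max(0, 0.29) = 0.29 ≤ 0.29.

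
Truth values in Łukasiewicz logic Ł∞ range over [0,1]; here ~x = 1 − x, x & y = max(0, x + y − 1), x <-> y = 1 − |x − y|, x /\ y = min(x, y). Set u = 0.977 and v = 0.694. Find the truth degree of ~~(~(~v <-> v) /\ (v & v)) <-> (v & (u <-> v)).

~v = 1 − 0.694 = 0.306
~v <-> v = 1 − |0.306 − 0.694| = 1 − 0.388 = 0.612
~(~v <-> v) = 1 − 0.612 = 0.388
v & v = max(0, 0.694 + 0.694 − 1) = max(0, 0.388) = 0.388
~(~v <-> v) /\ (v & v) = min(0.388, 0.388) = 0.388
~(~(~v <-> v) /\ (v & v)) = 1 − 0.388 = 0.612
~~(~(~v <-> v) /\ (v & v)) = 1 − 0.612 = 0.388
u <-> v = 1 − |0.977 − 0.694| = 1 − 0.283 = 0.717
v & (u <-> v) = max(0, 0.694 + 0.717 − 1) = max(0, 0.411) = 0.411
~~(~(~v <-> v) /\ (v & v)) <-> (v & (u <-> v)) = 1 − |0.388 − 0.411| = 1 − 0.023 = 0.977

0.977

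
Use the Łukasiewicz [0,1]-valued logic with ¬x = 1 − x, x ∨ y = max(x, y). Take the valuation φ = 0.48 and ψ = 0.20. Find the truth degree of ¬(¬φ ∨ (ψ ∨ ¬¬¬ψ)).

0.20

¬φ = 1 − 0.48 = 0.52
¬ψ = 1 − 0.20 = 0.80
¬¬ψ = 1 − 0.80 = 0.20
¬¬¬ψ = 1 − 0.20 = 0.80
ψ ∨ ¬¬¬ψ = max(0.20, 0.80) = 0.80
¬φ ∨ (ψ ∨ ¬¬¬ψ) = max(0.52, 0.80) = 0.80
¬(¬φ ∨ (ψ ∨ ¬¬¬ψ)) = 1 − 0.80 = 0.20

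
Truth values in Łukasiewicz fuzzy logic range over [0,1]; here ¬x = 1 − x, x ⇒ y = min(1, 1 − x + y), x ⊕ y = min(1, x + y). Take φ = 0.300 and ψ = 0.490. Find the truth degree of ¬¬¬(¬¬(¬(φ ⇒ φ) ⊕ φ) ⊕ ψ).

φ ⇒ φ = min(1, 1 − 0.300 + 0.300) = min(1, 1.000) = 1.000
¬(φ ⇒ φ) = 1 − 1.000 = 0.000
¬(φ ⇒ φ) ⊕ φ = min(1, 0.000 + 0.300) = min(1, 0.300) = 0.300
¬(¬(φ ⇒ φ) ⊕ φ) = 1 − 0.300 = 0.700
¬¬(¬(φ ⇒ φ) ⊕ φ) = 1 − 0.700 = 0.300
¬¬(¬(φ ⇒ φ) ⊕ φ) ⊕ ψ = min(1, 0.300 + 0.490) = min(1, 0.790) = 0.790
¬(¬¬(¬(φ ⇒ φ) ⊕ φ) ⊕ ψ) = 1 − 0.790 = 0.210
¬¬(¬¬(¬(φ ⇒ φ) ⊕ φ) ⊕ ψ) = 1 − 0.210 = 0.790
¬¬¬(¬¬(¬(φ ⇒ φ) ⊕ φ) ⊕ ψ) = 1 − 0.790 = 0.210

0.210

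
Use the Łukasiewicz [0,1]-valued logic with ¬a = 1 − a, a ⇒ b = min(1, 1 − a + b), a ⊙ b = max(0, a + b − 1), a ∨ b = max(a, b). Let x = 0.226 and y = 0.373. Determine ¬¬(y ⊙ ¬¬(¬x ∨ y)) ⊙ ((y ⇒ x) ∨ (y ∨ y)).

0.000

¬x = 1 − 0.226 = 0.774
¬x ∨ y = max(0.774, 0.373) = 0.774
¬(¬x ∨ y) = 1 − 0.774 = 0.226
¬¬(¬x ∨ y) = 1 − 0.226 = 0.774
y ⊙ ¬¬(¬x ∨ y) = max(0, 0.373 + 0.774 − 1) = max(0, 0.147) = 0.147
¬(y ⊙ ¬¬(¬x ∨ y)) = 1 − 0.147 = 0.853
¬¬(y ⊙ ¬¬(¬x ∨ y)) = 1 − 0.853 = 0.147
y ⇒ x = min(1, 1 − 0.373 + 0.226) = min(1, 0.853) = 0.853
y ∨ y = max(0.373, 0.373) = 0.373
(y ⇒ x) ∨ (y ∨ y) = max(0.853, 0.373) = 0.853
¬¬(y ⊙ ¬¬(¬x ∨ y)) ⊙ ((y ⇒ x) ∨ (y ∨ y)) = max(0, 0.147 + 0.853 − 1) = max(0, 0.000) = 0.000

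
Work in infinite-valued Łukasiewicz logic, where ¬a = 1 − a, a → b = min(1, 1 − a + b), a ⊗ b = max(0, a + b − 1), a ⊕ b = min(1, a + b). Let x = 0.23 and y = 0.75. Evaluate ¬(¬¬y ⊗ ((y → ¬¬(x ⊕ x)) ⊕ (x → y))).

¬y = 1 − 0.75 = 0.25
¬¬y = 1 − 0.25 = 0.75
x ⊕ x = min(1, 0.23 + 0.23) = min(1, 0.46) = 0.46
¬(x ⊕ x) = 1 − 0.46 = 0.54
¬¬(x ⊕ x) = 1 − 0.54 = 0.46
y → ¬¬(x ⊕ x) = min(1, 1 − 0.75 + 0.46) = min(1, 0.71) = 0.71
x → y = min(1, 1 − 0.23 + 0.75) = min(1, 1.52) = 1.00
(y → ¬¬(x ⊕ x)) ⊕ (x → y) = min(1, 0.71 + 1.00) = min(1, 1.71) = 1.00
¬¬y ⊗ ((y → ¬¬(x ⊕ x)) ⊕ (x → y)) = max(0, 0.75 + 1.00 − 1) = max(0, 0.75) = 0.75
¬(¬¬y ⊗ ((y → ¬¬(x ⊕ x)) ⊕ (x → y))) = 1 − 0.75 = 0.25

0.25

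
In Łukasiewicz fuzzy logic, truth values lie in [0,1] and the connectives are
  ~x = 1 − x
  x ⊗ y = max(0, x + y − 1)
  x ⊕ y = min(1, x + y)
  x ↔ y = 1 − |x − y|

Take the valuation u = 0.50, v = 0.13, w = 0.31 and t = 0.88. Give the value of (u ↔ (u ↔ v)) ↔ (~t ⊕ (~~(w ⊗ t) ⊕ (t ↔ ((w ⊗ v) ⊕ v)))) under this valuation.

0.69

u ↔ v = 1 − |0.50 − 0.13| = 1 − 0.37 = 0.63
u ↔ (u ↔ v) = 1 − |0.50 − 0.63| = 1 − 0.13 = 0.87
~t = 1 − 0.88 = 0.12
w ⊗ t = max(0, 0.31 + 0.88 − 1) = max(0, 0.19) = 0.19
~(w ⊗ t) = 1 − 0.19 = 0.81
~~(w ⊗ t) = 1 − 0.81 = 0.19
w ⊗ v = max(0, 0.31 + 0.13 − 1) = max(0, -0.56) = 0.00
(w ⊗ v) ⊕ v = min(1, 0.00 + 0.13) = min(1, 0.13) = 0.13
t ↔ ((w ⊗ v) ⊕ v) = 1 − |0.88 − 0.13| = 1 − 0.75 = 0.25
~~(w ⊗ t) ⊕ (t ↔ ((w ⊗ v) ⊕ v)) = min(1, 0.19 + 0.25) = min(1, 0.44) = 0.44
~t ⊕ (~~(w ⊗ t) ⊕ (t ↔ ((w ⊗ v) ⊕ v))) = min(1, 0.12 + 0.44) = min(1, 0.56) = 0.56
(u ↔ (u ↔ v)) ↔ (~t ⊕ (~~(w ⊗ t) ⊕ (t ↔ ((w ⊗ v) ⊕ v)))) = 1 − |0.87 − 0.56| = 1 − 0.31 = 0.69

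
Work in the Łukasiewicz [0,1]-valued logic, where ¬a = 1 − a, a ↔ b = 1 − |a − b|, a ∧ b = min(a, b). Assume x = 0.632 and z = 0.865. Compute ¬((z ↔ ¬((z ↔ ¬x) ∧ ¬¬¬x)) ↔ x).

0.135

¬x = 1 − 0.632 = 0.368
z ↔ ¬x = 1 − |0.865 − 0.368| = 1 − 0.497 = 0.503
¬¬x = 1 − 0.368 = 0.632
¬¬¬x = 1 − 0.632 = 0.368
(z ↔ ¬x) ∧ ¬¬¬x = min(0.503, 0.368) = 0.368
¬((z ↔ ¬x) ∧ ¬¬¬x) = 1 − 0.368 = 0.632
z ↔ ¬((z ↔ ¬x) ∧ ¬¬¬x) = 1 − |0.865 − 0.632| = 1 − 0.233 = 0.767
(z ↔ ¬((z ↔ ¬x) ∧ ¬¬¬x)) ↔ x = 1 − |0.767 − 0.632| = 1 − 0.135 = 0.865
¬((z ↔ ¬((z ↔ ¬x) ∧ ¬¬¬x)) ↔ x) = 1 − 0.865 = 0.135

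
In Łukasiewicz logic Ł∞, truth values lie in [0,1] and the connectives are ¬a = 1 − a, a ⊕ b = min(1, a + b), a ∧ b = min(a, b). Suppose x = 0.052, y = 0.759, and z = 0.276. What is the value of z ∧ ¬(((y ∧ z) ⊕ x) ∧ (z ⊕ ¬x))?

0.276

y ∧ z = min(0.759, 0.276) = 0.276
(y ∧ z) ⊕ x = min(1, 0.276 + 0.052) = min(1, 0.328) = 0.328
¬x = 1 − 0.052 = 0.948
z ⊕ ¬x = min(1, 0.276 + 0.948) = min(1, 1.224) = 1.000
((y ∧ z) ⊕ x) ∧ (z ⊕ ¬x) = min(0.328, 1.000) = 0.328
¬(((y ∧ z) ⊕ x) ∧ (z ⊕ ¬x)) = 1 − 0.328 = 0.672
z ∧ ¬(((y ∧ z) ⊕ x) ∧ (z ⊕ ¬x)) = min(0.276, 0.672) = 0.276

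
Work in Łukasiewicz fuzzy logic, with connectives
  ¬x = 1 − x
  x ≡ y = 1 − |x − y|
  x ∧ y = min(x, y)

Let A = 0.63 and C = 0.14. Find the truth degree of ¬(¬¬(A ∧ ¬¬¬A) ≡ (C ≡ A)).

¬A = 1 − 0.63 = 0.37
¬¬A = 1 − 0.37 = 0.63
¬¬¬A = 1 − 0.63 = 0.37
A ∧ ¬¬¬A = min(0.63, 0.37) = 0.37
¬(A ∧ ¬¬¬A) = 1 − 0.37 = 0.63
¬¬(A ∧ ¬¬¬A) = 1 − 0.63 = 0.37
C ≡ A = 1 − |0.14 − 0.63| = 1 − 0.49 = 0.51
¬¬(A ∧ ¬¬¬A) ≡ (C ≡ A) = 1 − |0.37 − 0.51| = 1 − 0.14 = 0.86
¬(¬¬(A ∧ ¬¬¬A) ≡ (C ≡ A)) = 1 − 0.86 = 0.14

0.14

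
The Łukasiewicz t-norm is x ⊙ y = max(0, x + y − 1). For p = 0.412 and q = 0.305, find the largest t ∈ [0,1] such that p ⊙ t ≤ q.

The residuum of the Łukasiewicz t-norm gives the supremum: min(1, 1 − 0.412 + 0.305).
1 − 0.412 + 0.305 = 0.893, so t = min(1, 0.893) = 0.893.
Check: 0.412 ⊙ 0.893 = max(0, 0.305) = 0.305 ≤ 0.305.

0.893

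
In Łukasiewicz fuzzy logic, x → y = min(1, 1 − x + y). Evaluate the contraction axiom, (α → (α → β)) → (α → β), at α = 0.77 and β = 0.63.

α → β = min(1, 1 − 0.77 + 0.63) = min(1, 0.86) = 0.86
α → (α → β) = min(1, 1 − 0.77 + 0.86) = min(1, 1.09) = 1.00
(α → (α → β)) → (α → β) = min(1, 1 − 1.00 + 0.86) = min(1, 0.86) = 0.86
(The value 0.86 < 1 shows this instance is not satisfied; fails in Ł∞ (the t-norm is not idempotent).)

0.86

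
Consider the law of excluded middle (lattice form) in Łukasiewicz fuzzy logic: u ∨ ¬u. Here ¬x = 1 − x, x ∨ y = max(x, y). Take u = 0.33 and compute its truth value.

0.67

¬u = 1 − 0.33 = 0.67
u ∨ ¬u = max(0.33, 0.67) = 0.67
(The value 0.67 < 1 shows this instance is not satisfied; not a Ł∞-tautology — its value is max(a, 1−a).)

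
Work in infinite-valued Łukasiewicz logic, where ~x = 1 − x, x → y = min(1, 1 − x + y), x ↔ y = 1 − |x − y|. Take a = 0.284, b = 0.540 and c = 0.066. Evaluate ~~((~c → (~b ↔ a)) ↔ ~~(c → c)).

~c = 1 − 0.066 = 0.934
~b = 1 − 0.540 = 0.460
~b ↔ a = 1 − |0.460 − 0.284| = 1 − 0.176 = 0.824
~c → (~b ↔ a) = min(1, 1 − 0.934 + 0.824) = min(1, 0.890) = 0.890
c → c = min(1, 1 − 0.066 + 0.066) = min(1, 1.000) = 1.000
~(c → c) = 1 − 1.000 = 0.000
~~(c → c) = 1 − 0.000 = 1.000
(~c → (~b ↔ a)) ↔ ~~(c → c) = 1 − |0.890 − 1.000| = 1 − 0.110 = 0.890
~((~c → (~b ↔ a)) ↔ ~~(c → c)) = 1 − 0.890 = 0.110
~~((~c → (~b ↔ a)) ↔ ~~(c → c)) = 1 − 0.110 = 0.890

0.890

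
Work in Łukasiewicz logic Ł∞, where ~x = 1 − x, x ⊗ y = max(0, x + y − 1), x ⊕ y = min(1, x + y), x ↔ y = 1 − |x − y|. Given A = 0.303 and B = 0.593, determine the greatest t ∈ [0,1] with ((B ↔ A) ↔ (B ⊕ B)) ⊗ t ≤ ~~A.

B ↔ A = 1 − |0.593 − 0.303| = 1 − 0.290 = 0.710
B ⊕ B = min(1, 0.593 + 0.593) = min(1, 1.186) = 1.000
(B ↔ A) ↔ (B ⊕ B) = 1 − |0.710 − 1.000| = 1 − 0.290 = 0.710
So the left factor is (B ↔ A) ↔ (B ⊕ B) = 0.710.
~A = 1 − 0.303 = 0.697
~~A = 1 − 0.697 = 0.303
So the right-hand bound is ~~A = 0.303.
The residuum of the Łukasiewicz t-norm gives the supremum: min(1, 1 − 0.710 + 0.303).
1 − 0.710 + 0.303 = 0.593, so t = min(1, 0.593) = 0.593.
Check: 0.710 ⊗ 0.593 = max(0, 0.303) = 0.303 ≤ 0.303.

0.593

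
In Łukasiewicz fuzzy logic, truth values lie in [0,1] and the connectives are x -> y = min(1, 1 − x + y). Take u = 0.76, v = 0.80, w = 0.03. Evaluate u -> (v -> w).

v -> w = min(1, 1 − 0.80 + 0.03) = min(1, 0.23) = 0.23
u -> (v -> w) = min(1, 1 − 0.76 + 0.23) = min(1, 0.47) = 0.47

0.47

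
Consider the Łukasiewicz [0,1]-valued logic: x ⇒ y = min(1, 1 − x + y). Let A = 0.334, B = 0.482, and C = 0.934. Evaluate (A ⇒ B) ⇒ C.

A ⇒ B = min(1, 1 − 0.334 + 0.482) = min(1, 1.148) = 1.000
(A ⇒ B) ⇒ C = min(1, 1 − 1.000 + 0.934) = min(1, 0.934) = 0.934

0.934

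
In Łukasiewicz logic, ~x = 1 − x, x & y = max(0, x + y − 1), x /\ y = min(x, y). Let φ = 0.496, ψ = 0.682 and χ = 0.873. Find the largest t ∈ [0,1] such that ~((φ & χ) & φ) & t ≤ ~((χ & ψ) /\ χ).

0.445

φ & χ = max(0, 0.496 + 0.873 − 1) = max(0, 0.369) = 0.369
(φ & χ) & φ = max(0, 0.369 + 0.496 − 1) = max(0, -0.135) = 0.000
~((φ & χ) & φ) = 1 − 0.000 = 1.000
So the left factor is ~((φ & χ) & φ) = 1.000.
χ & ψ = max(0, 0.873 + 0.682 − 1) = max(0, 0.555) = 0.555
(χ & ψ) /\ χ = min(0.555, 0.873) = 0.555
~((χ & ψ) /\ χ) = 1 − 0.555 = 0.445
So the right-hand bound is ~((χ & ψ) /\ χ) = 0.445.
The residuum of the Łukasiewicz t-norm gives the supremum: min(1, 1 − 1.000 + 0.445).
1 − 1.000 + 0.445 = 0.445, so t = min(1, 0.445) = 0.445.
Check: 1.000 & 0.445 = max(0, 0.445) = 0.445 ≤ 0.445.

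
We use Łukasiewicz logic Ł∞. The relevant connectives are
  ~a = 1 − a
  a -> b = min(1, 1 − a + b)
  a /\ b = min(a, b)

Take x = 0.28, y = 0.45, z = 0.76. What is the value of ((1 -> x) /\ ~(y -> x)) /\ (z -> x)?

0.17

1 -> x = min(1, 1 − 1.00 + 0.28) = min(1, 0.28) = 0.28
y -> x = min(1, 1 − 0.45 + 0.28) = min(1, 0.83) = 0.83
~(y -> x) = 1 − 0.83 = 0.17
(1 -> x) /\ ~(y -> x) = min(0.28, 0.17) = 0.17
z -> x = min(1, 1 − 0.76 + 0.28) = min(1, 0.52) = 0.52
((1 -> x) /\ ~(y -> x)) /\ (z -> x) = min(0.17, 0.52) = 0.17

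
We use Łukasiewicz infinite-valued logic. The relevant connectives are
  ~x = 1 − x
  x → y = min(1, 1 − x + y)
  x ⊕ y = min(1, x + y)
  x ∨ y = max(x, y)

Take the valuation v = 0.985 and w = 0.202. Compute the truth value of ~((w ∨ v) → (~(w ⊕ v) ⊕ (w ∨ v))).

0.000

w ∨ v = max(0.202, 0.985) = 0.985
w ⊕ v = min(1, 0.202 + 0.985) = min(1, 1.187) = 1.000
~(w ⊕ v) = 1 − 1.000 = 0.000
~(w ⊕ v) ⊕ (w ∨ v) = min(1, 0.000 + 0.985) = min(1, 0.985) = 0.985
(w ∨ v) → (~(w ⊕ v) ⊕ (w ∨ v)) = min(1, 1 − 0.985 + 0.985) = min(1, 1.000) = 1.000
~((w ∨ v) → (~(w ⊕ v) ⊕ (w ∨ v))) = 1 − 1.000 = 0.000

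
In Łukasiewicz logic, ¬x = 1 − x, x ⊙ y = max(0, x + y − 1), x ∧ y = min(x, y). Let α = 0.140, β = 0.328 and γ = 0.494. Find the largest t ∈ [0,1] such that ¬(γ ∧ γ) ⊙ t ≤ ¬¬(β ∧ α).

γ ∧ γ = min(0.494, 0.494) = 0.494
¬(γ ∧ γ) = 1 − 0.494 = 0.506
So the left factor is ¬(γ ∧ γ) = 0.506.
β ∧ α = min(0.328, 0.140) = 0.140
¬(β ∧ α) = 1 − 0.140 = 0.860
¬¬(β ∧ α) = 1 − 0.860 = 0.140
So the right-hand bound is ¬¬(β ∧ α) = 0.140.
The residuum of the Łukasiewicz t-norm gives the supremum: min(1, 1 − 0.506 + 0.140).
1 − 0.506 + 0.140 = 0.634, so t = min(1, 0.634) = 0.634.
Check: 0.506 ⊙ 0.634 = max(0, 0.140) = 0.140 ≤ 0.140.

0.634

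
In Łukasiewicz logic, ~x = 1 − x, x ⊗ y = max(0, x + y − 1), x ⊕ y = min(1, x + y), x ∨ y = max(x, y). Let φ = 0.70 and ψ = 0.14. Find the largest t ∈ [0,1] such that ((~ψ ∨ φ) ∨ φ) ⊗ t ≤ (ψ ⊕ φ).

~ψ = 1 − 0.14 = 0.86
~ψ ∨ φ = max(0.86, 0.70) = 0.86
(~ψ ∨ φ) ∨ φ = max(0.86, 0.70) = 0.86
So the left factor is (~ψ ∨ φ) ∨ φ = 0.86.
ψ ⊕ φ = min(1, 0.14 + 0.70) = min(1, 0.84) = 0.84
So the right-hand bound is ψ ⊕ φ = 0.84.
The residuum of the Łukasiewicz t-norm gives the supremum: min(1, 1 − 0.86 + 0.84).
1 − 0.86 + 0.84 = 0.98, so t = min(1, 0.98) = 0.98.
Check: 0.86 ⊗ 0.98 = max(0, 0.84) = 0.84 ≤ 0.84.

0.98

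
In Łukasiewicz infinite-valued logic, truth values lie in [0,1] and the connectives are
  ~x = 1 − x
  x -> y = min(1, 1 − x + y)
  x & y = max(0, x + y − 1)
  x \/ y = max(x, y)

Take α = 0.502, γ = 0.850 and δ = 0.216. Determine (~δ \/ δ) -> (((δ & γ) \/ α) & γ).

0.568

~δ = 1 − 0.216 = 0.784
~δ \/ δ = max(0.784, 0.216) = 0.784
δ & γ = max(0, 0.216 + 0.850 − 1) = max(0, 0.066) = 0.066
(δ & γ) \/ α = max(0.066, 0.502) = 0.502
((δ & γ) \/ α) & γ = max(0, 0.502 + 0.850 − 1) = max(0, 0.352) = 0.352
(~δ \/ δ) -> (((δ & γ) \/ α) & γ) = min(1, 1 − 0.784 + 0.352) = min(1, 0.568) = 0.568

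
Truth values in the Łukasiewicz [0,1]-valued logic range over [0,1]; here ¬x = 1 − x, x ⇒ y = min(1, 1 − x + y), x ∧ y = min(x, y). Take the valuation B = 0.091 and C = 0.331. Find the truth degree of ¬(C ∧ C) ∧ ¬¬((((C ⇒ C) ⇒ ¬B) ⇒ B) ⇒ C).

C ∧ C = min(0.331, 0.331) = 0.331
¬(C ∧ C) = 1 − 0.331 = 0.669
C ⇒ C = min(1, 1 − 0.331 + 0.331) = min(1, 1.000) = 1.000
¬B = 1 − 0.091 = 0.909
(C ⇒ C) ⇒ ¬B = min(1, 1 − 1.000 + 0.909) = min(1, 0.909) = 0.909
((C ⇒ C) ⇒ ¬B) ⇒ B = min(1, 1 − 0.909 + 0.091) = min(1, 0.182) = 0.182
(((C ⇒ C) ⇒ ¬B) ⇒ B) ⇒ C = min(1, 1 − 0.182 + 0.331) = min(1, 1.149) = 1.000
¬((((C ⇒ C) ⇒ ¬B) ⇒ B) ⇒ C) = 1 − 1.000 = 0.000
¬¬((((C ⇒ C) ⇒ ¬B) ⇒ B) ⇒ C) = 1 − 0.000 = 1.000
¬(C ∧ C) ∧ ¬¬((((C ⇒ C) ⇒ ¬B) ⇒ B) ⇒ C) = min(0.669, 1.000) = 0.669

0.669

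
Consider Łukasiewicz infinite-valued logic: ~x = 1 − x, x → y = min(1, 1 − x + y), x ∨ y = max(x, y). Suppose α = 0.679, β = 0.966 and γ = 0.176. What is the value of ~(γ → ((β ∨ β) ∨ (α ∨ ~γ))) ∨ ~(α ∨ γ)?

0.321

β ∨ β = max(0.966, 0.966) = 0.966
~γ = 1 − 0.176 = 0.824
α ∨ ~γ = max(0.679, 0.824) = 0.824
(β ∨ β) ∨ (α ∨ ~γ) = max(0.966, 0.824) = 0.966
γ → ((β ∨ β) ∨ (α ∨ ~γ)) = min(1, 1 − 0.176 + 0.966) = min(1, 1.790) = 1.000
~(γ → ((β ∨ β) ∨ (α ∨ ~γ))) = 1 − 1.000 = 0.000
α ∨ γ = max(0.679, 0.176) = 0.679
~(α ∨ γ) = 1 − 0.679 = 0.321
~(γ → ((β ∨ β) ∨ (α ∨ ~γ))) ∨ ~(α ∨ γ) = max(0.000, 0.321) = 0.321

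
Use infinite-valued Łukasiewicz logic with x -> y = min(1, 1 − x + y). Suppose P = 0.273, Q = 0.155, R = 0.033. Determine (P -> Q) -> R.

0.151

P -> Q = min(1, 1 − 0.273 + 0.155) = min(1, 0.882) = 0.882
(P -> Q) -> R = min(1, 1 − 0.882 + 0.033) = min(1, 0.151) = 0.151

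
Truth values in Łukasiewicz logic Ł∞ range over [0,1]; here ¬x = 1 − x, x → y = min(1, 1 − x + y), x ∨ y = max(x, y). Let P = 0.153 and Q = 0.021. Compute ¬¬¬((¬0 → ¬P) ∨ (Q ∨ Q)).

0.153

¬0 = 1 − 0.000 = 1.000
¬P = 1 − 0.153 = 0.847
¬0 → ¬P = min(1, 1 − 1.000 + 0.847) = min(1, 0.847) = 0.847
Q ∨ Q = max(0.021, 0.021) = 0.021
(¬0 → ¬P) ∨ (Q ∨ Q) = max(0.847, 0.021) = 0.847
¬((¬0 → ¬P) ∨ (Q ∨ Q)) = 1 − 0.847 = 0.153
¬¬((¬0 → ¬P) ∨ (Q ∨ Q)) = 1 − 0.153 = 0.847
¬¬¬((¬0 → ¬P) ∨ (Q ∨ Q)) = 1 − 0.847 = 0.153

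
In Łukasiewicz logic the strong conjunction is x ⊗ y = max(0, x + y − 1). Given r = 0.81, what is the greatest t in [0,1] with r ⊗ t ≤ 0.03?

The residuum of the Łukasiewicz t-norm gives the supremum: min(1, 1 − 0.81 + 0.03).
1 − 0.81 + 0.03 = 0.22, so t = min(1, 0.22) = 0.22.
Check: 0.81 ⊗ 0.22 = max(0, 0.03) = 0.03 ≤ 0.03.

0.22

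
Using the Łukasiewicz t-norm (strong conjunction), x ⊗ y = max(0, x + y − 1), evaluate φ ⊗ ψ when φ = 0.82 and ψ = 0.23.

φ ⊗ ψ = max(0, 0.82 + 0.23 − 1) = max(0, 0.05) = 0.05
For comparison, the Gödel (minimum) t-norm min(x, y) would give 0.23.

0.05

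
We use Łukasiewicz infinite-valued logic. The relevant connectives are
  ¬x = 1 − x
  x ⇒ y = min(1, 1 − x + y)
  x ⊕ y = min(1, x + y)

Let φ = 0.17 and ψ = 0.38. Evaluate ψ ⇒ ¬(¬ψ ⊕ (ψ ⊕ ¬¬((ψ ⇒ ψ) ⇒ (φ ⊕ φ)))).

¬ψ = 1 − 0.38 = 0.62
ψ ⇒ ψ = min(1, 1 − 0.38 + 0.38) = min(1, 1.00) = 1.00
φ ⊕ φ = min(1, 0.17 + 0.17) = min(1, 0.34) = 0.34
(ψ ⇒ ψ) ⇒ (φ ⊕ φ) = min(1, 1 − 1.00 + 0.34) = min(1, 0.34) = 0.34
¬((ψ ⇒ ψ) ⇒ (φ ⊕ φ)) = 1 − 0.34 = 0.66
¬¬((ψ ⇒ ψ) ⇒ (φ ⊕ φ)) = 1 − 0.66 = 0.34
ψ ⊕ ¬¬((ψ ⇒ ψ) ⇒ (φ ⊕ φ)) = min(1, 0.38 + 0.34) = min(1, 0.72) = 0.72
¬ψ ⊕ (ψ ⊕ ¬¬((ψ ⇒ ψ) ⇒ (φ ⊕ φ))) = min(1, 0.62 + 0.72) = min(1, 1.34) = 1.00
¬(¬ψ ⊕ (ψ ⊕ ¬¬((ψ ⇒ ψ) ⇒ (φ ⊕ φ)))) = 1 − 1.00 = 0.00
ψ ⇒ ¬(¬ψ ⊕ (ψ ⊕ ¬¬((ψ ⇒ ψ) ⇒ (φ ⊕ φ)))) = min(1, 1 − 0.38 + 0.00) = min(1, 0.62) = 0.62

0.62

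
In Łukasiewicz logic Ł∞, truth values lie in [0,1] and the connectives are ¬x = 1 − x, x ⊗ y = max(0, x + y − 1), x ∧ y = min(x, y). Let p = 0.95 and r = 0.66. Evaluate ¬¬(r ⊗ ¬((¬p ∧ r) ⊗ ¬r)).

¬p = 1 − 0.95 = 0.05
¬p ∧ r = min(0.05, 0.66) = 0.05
¬r = 1 − 0.66 = 0.34
(¬p ∧ r) ⊗ ¬r = max(0, 0.05 + 0.34 − 1) = max(0, -0.61) = 0.00
¬((¬p ∧ r) ⊗ ¬r) = 1 − 0.00 = 1.00
r ⊗ ¬((¬p ∧ r) ⊗ ¬r) = max(0, 0.66 + 1.00 − 1) = max(0, 0.66) = 0.66
¬(r ⊗ ¬((¬p ∧ r) ⊗ ¬r)) = 1 − 0.66 = 0.34
¬¬(r ⊗ ¬((¬p ∧ r) ⊗ ¬r)) = 1 − 0.34 = 0.66

0.66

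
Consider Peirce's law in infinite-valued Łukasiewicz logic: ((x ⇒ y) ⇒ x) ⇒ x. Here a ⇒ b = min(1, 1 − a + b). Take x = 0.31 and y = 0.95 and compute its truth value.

1.00

x ⇒ y = min(1, 1 − 0.31 + 0.95) = min(1, 1.64) = 1.00
(x ⇒ y) ⇒ x = min(1, 1 − 1.00 + 0.31) = min(1, 0.31) = 0.31
((x ⇒ y) ⇒ x) ⇒ x = min(1, 1 − 0.31 + 0.31) = min(1, 1.00) = 1.00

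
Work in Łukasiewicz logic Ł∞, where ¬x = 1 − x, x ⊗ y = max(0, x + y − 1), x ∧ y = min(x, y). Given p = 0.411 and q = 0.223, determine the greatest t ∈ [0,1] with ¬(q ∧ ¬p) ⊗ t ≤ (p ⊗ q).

0.223

¬p = 1 − 0.411 = 0.589
q ∧ ¬p = min(0.223, 0.589) = 0.223
¬(q ∧ ¬p) = 1 − 0.223 = 0.777
So the left factor is ¬(q ∧ ¬p) = 0.777.
p ⊗ q = max(0, 0.411 + 0.223 − 1) = max(0, -0.366) = 0.000
So the right-hand bound is p ⊗ q = 0.000.
The residuum of the Łukasiewicz t-norm gives the supremum: min(1, 1 − 0.777 + 0.000).
1 − 0.777 + 0.000 = 0.223, so t = min(1, 0.223) = 0.223.
Check: 0.777 ⊗ 0.223 = max(0, 0.000) = 0.000 ≤ 0.000.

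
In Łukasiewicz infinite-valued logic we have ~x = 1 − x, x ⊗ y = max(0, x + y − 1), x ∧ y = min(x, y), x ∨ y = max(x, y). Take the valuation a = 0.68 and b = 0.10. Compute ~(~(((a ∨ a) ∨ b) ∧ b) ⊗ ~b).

a ∨ a = max(0.68, 0.68) = 0.68
(a ∨ a) ∨ b = max(0.68, 0.10) = 0.68
((a ∨ a) ∨ b) ∧ b = min(0.68, 0.10) = 0.10
~(((a ∨ a) ∨ b) ∧ b) = 1 − 0.10 = 0.90
~b = 1 − 0.10 = 0.90
~(((a ∨ a) ∨ b) ∧ b) ⊗ ~b = max(0, 0.90 + 0.90 − 1) = max(0, 0.80) = 0.80
~(~(((a ∨ a) ∨ b) ∧ b) ⊗ ~b) = 1 − 0.80 = 0.20

0.20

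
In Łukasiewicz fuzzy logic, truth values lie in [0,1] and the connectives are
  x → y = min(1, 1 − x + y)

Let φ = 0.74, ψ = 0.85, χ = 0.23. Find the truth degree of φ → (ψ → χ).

0.64

ψ → χ = min(1, 1 − 0.85 + 0.23) = min(1, 0.38) = 0.38
φ → (ψ → χ) = min(1, 1 − 0.74 + 0.38) = min(1, 0.64) = 0.64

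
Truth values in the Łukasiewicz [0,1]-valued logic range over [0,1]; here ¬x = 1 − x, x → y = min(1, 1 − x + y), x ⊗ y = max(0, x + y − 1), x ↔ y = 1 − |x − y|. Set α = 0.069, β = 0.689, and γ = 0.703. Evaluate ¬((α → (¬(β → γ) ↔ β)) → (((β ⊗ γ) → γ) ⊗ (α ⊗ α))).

1.000

β → γ = min(1, 1 − 0.689 + 0.703) = min(1, 1.014) = 1.000
¬(β → γ) = 1 − 1.000 = 0.000
¬(β → γ) ↔ β = 1 − |0.000 − 0.689| = 1 − 0.689 = 0.311
α → (¬(β → γ) ↔ β) = min(1, 1 − 0.069 + 0.311) = min(1, 1.242) = 1.000
β ⊗ γ = max(0, 0.689 + 0.703 − 1) = max(0, 0.392) = 0.392
(β ⊗ γ) → γ = min(1, 1 − 0.392 + 0.703) = min(1, 1.311) = 1.000
α ⊗ α = max(0, 0.069 + 0.069 − 1) = max(0, -0.862) = 0.000
((β ⊗ γ) → γ) ⊗ (α ⊗ α) = max(0, 1.000 + 0.000 − 1) = max(0, 0.000) = 0.000
(α → (¬(β → γ) ↔ β)) → (((β ⊗ γ) → γ) ⊗ (α ⊗ α)) = min(1, 1 − 1.000 + 0.000) = min(1, 0.000) = 0.000
¬((α → (¬(β → γ) ↔ β)) → (((β ⊗ γ) → γ) ⊗ (α ⊗ α))) = 1 − 0.000 = 1.000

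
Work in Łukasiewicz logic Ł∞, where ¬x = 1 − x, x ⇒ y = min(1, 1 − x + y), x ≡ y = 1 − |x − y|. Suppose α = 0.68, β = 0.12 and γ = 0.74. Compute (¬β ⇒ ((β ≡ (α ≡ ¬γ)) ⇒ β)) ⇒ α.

0.98

¬β = 1 − 0.12 = 0.88
¬γ = 1 − 0.74 = 0.26
α ≡ ¬γ = 1 − |0.68 − 0.26| = 1 − 0.42 = 0.58
β ≡ (α ≡ ¬γ) = 1 − |0.12 − 0.58| = 1 − 0.46 = 0.54
(β ≡ (α ≡ ¬γ)) ⇒ β = min(1, 1 − 0.54 + 0.12) = min(1, 0.58) = 0.58
¬β ⇒ ((β ≡ (α ≡ ¬γ)) ⇒ β) = min(1, 1 − 0.88 + 0.58) = min(1, 0.70) = 0.70
(¬β ⇒ ((β ≡ (α ≡ ¬γ)) ⇒ β)) ⇒ α = min(1, 1 − 0.70 + 0.68) = min(1, 0.98) = 0.98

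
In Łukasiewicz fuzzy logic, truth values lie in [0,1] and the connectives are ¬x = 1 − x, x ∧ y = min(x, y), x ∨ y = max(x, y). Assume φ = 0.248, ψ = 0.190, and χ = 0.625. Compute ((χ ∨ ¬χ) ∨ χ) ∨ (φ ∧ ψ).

¬χ = 1 − 0.625 = 0.375
χ ∨ ¬χ = max(0.625, 0.375) = 0.625
(χ ∨ ¬χ) ∨ χ = max(0.625, 0.625) = 0.625
φ ∧ ψ = min(0.248, 0.190) = 0.190
((χ ∨ ¬χ) ∨ χ) ∨ (φ ∧ ψ) = max(0.625, 0.190) = 0.625

0.625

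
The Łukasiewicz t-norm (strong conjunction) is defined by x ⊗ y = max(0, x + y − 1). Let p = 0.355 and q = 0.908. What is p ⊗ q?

p ⊗ q = max(0, 0.355 + 0.908 − 1) = max(0, 0.263) = 0.263
For comparison, the Gödel (minimum) t-norm min(x, y) would give 0.355.

0.263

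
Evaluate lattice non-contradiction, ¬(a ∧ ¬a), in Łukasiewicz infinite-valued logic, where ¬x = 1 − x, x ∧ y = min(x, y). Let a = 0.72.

¬a = 1 − 0.72 = 0.28
a ∧ ¬a = min(0.72, 0.28) = 0.28
¬(a ∧ ¬a) = 1 − 0.28 = 0.72
(The value 0.72 < 1 shows this instance is not satisfied; not a Ł∞-tautology — its value is 1 − min(a, 1−a).)

0.72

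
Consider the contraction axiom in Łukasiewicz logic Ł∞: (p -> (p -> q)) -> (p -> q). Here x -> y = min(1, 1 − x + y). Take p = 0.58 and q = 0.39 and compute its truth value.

p -> q = min(1, 1 − 0.58 + 0.39) = min(1, 0.81) = 0.81
p -> (p -> q) = min(1, 1 − 0.58 + 0.81) = min(1, 1.23) = 1.00
(p -> (p -> q)) -> (p -> q) = min(1, 1 − 1.00 + 0.81) = min(1, 0.81) = 0.81
(The value 0.81 < 1 shows this instance is not satisfied; fails in Ł∞ (the t-norm is not idempotent).)

0.81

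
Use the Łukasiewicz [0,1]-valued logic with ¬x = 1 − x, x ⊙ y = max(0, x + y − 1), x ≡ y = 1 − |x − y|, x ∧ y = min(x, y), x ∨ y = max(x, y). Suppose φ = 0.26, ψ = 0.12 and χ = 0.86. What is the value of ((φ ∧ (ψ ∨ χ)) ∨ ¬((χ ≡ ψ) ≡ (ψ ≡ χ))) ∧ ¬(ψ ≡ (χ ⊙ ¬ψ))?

ψ ∨ χ = max(0.12, 0.86) = 0.86
φ ∧ (ψ ∨ χ) = min(0.26, 0.86) = 0.26
χ ≡ ψ = 1 − |0.86 − 0.12| = 1 − 0.74 = 0.26
ψ ≡ χ = 1 − |0.12 − 0.86| = 1 − 0.74 = 0.26
(χ ≡ ψ) ≡ (ψ ≡ χ) = 1 − |0.26 − 0.26| = 1 − 0.00 = 1.00
¬((χ ≡ ψ) ≡ (ψ ≡ χ)) = 1 − 1.00 = 0.00
(φ ∧ (ψ ∨ χ)) ∨ ¬((χ ≡ ψ) ≡ (ψ ≡ χ)) = max(0.26, 0.00) = 0.26
¬ψ = 1 − 0.12 = 0.88
χ ⊙ ¬ψ = max(0, 0.86 + 0.88 − 1) = max(0, 0.74) = 0.74
ψ ≡ (χ ⊙ ¬ψ) = 1 − |0.12 − 0.74| = 1 − 0.62 = 0.38
¬(ψ ≡ (χ ⊙ ¬ψ)) = 1 − 0.38 = 0.62
((φ ∧ (ψ ∨ χ)) ∨ ¬((χ ≡ ψ) ≡ (ψ ≡ χ))) ∧ ¬(ψ ≡ (χ ⊙ ¬ψ)) = min(0.26, 0.62) = 0.26

0.26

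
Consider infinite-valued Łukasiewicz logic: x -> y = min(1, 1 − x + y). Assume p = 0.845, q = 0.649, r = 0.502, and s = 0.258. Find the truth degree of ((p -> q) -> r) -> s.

0.560

p -> q = min(1, 1 − 0.845 + 0.649) = min(1, 0.804) = 0.804
(p -> q) -> r = min(1, 1 − 0.804 + 0.502) = min(1, 0.698) = 0.698
((p -> q) -> r) -> s = min(1, 1 − 0.698 + 0.258) = min(1, 0.560) = 0.560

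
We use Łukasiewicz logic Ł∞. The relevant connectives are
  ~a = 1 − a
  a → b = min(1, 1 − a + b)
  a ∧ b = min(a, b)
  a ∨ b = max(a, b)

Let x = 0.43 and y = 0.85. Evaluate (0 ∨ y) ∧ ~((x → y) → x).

0 ∨ y = max(0.00, 0.85) = 0.85
x → y = min(1, 1 − 0.43 + 0.85) = min(1, 1.42) = 1.00
(x → y) → x = min(1, 1 − 1.00 + 0.43) = min(1, 0.43) = 0.43
~((x → y) → x) = 1 − 0.43 = 0.57
(0 ∨ y) ∧ ~((x → y) → x) = min(0.85, 0.57) = 0.57

0.57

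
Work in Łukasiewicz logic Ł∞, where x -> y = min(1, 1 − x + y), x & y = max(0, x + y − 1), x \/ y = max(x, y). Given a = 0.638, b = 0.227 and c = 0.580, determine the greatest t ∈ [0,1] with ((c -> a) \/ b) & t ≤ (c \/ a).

c -> a = min(1, 1 − 0.580 + 0.638) = min(1, 1.058) = 1.000
(c -> a) \/ b = max(1.000, 0.227) = 1.000
So the left factor is (c -> a) \/ b = 1.000.
c \/ a = max(0.580, 0.638) = 0.638
So the right-hand bound is c \/ a = 0.638.
The residuum of the Łukasiewicz t-norm gives the supremum: min(1, 1 − 1.000 + 0.638).
1 − 1.000 + 0.638 = 0.638, so t = min(1, 0.638) = 0.638.
Check: 1.000 & 0.638 = max(0, 0.638) = 0.638 ≤ 0.638.

0.638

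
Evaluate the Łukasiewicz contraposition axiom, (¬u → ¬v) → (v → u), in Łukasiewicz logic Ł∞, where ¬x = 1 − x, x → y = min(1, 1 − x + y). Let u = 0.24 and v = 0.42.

¬u = 1 − 0.24 = 0.76
¬v = 1 − 0.42 = 0.58
¬u → ¬v = min(1, 1 − 0.76 + 0.58) = min(1, 0.82) = 0.82
v → u = min(1, 1 − 0.42 + 0.24) = min(1, 0.82) = 0.82
(¬u → ¬v) → (v → u) = min(1, 1 − 0.82 + 0.82) = min(1, 1.00) = 1.00
(As expected: an axiom of Ł∞, always 1.)

1.00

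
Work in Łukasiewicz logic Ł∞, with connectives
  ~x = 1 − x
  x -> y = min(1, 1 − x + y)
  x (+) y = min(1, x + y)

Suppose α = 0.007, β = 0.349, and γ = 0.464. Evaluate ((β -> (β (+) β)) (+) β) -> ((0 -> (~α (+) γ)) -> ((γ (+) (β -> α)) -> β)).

β (+) β = min(1, 0.349 + 0.349) = min(1, 0.698) = 0.698
β -> (β (+) β) = min(1, 1 − 0.349 + 0.698) = min(1, 1.349) = 1.000
(β -> (β (+) β)) (+) β = min(1, 1.000 + 0.349) = min(1, 1.349) = 1.000
~α = 1 − 0.007 = 0.993
~α (+) γ = min(1, 0.993 + 0.464) = min(1, 1.457) = 1.000
0 -> (~α (+) γ) = min(1, 1 − 0.000 + 1.000) = min(1, 2.000) = 1.000
β -> α = min(1, 1 − 0.349 + 0.007) = min(1, 0.658) = 0.658
γ (+) (β -> α) = min(1, 0.464 + 0.658) = min(1, 1.122) = 1.000
(γ (+) (β -> α)) -> β = min(1, 1 − 1.000 + 0.349) = min(1, 0.349) = 0.349
(0 -> (~α (+) γ)) -> ((γ (+) (β -> α)) -> β) = min(1, 1 − 1.000 + 0.349) = min(1, 0.349) = 0.349
((β -> (β (+) β)) (+) β) -> ((0 -> (~α (+) γ)) -> ((γ (+) (β -> α)) -> β)) = min(1, 1 − 1.000 + 0.349) = min(1, 0.349) = 0.349

0.349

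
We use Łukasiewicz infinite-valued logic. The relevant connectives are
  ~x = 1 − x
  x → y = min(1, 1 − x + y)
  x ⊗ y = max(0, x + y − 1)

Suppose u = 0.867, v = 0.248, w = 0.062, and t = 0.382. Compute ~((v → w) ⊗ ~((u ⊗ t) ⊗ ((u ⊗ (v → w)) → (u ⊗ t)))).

0.186

v → w = min(1, 1 − 0.248 + 0.062) = min(1, 0.814) = 0.814
u ⊗ t = max(0, 0.867 + 0.382 − 1) = max(0, 0.249) = 0.249
u ⊗ (v → w) = max(0, 0.867 + 0.814 − 1) = max(0, 0.681) = 0.681
(u ⊗ (v → w)) → (u ⊗ t) = min(1, 1 − 0.681 + 0.249) = min(1, 0.568) = 0.568
(u ⊗ t) ⊗ ((u ⊗ (v → w)) → (u ⊗ t)) = max(0, 0.249 + 0.568 − 1) = max(0, -0.183) = 0.000
~((u ⊗ t) ⊗ ((u ⊗ (v → w)) → (u ⊗ t))) = 1 − 0.000 = 1.000
(v → w) ⊗ ~((u ⊗ t) ⊗ ((u ⊗ (v → w)) → (u ⊗ t))) = max(0, 0.814 + 1.000 − 1) = max(0, 0.814) = 0.814
~((v → w) ⊗ ~((u ⊗ t) ⊗ ((u ⊗ (v → w)) → (u ⊗ t)))) = 1 − 0.814 = 0.186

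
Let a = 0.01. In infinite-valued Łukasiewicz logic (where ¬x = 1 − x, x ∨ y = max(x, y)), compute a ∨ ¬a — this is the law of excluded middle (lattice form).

¬a = 1 − 0.01 = 0.99
a ∨ ¬a = max(0.01, 0.99) = 0.99
(The value 0.99 < 1 shows this instance is not satisfied; not a Ł∞-tautology — its value is max(a, 1−a).)

0.99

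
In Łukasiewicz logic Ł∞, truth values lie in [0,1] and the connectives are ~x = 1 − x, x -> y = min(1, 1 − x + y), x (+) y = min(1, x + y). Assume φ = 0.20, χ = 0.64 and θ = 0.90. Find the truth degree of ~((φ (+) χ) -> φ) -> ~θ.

φ (+) χ = min(1, 0.20 + 0.64) = min(1, 0.84) = 0.84
(φ (+) χ) -> φ = min(1, 1 − 0.84 + 0.20) = min(1, 0.36) = 0.36
~((φ (+) χ) -> φ) = 1 − 0.36 = 0.64
~θ = 1 − 0.90 = 0.10
~((φ (+) χ) -> φ) -> ~θ = min(1, 1 − 0.64 + 0.10) = min(1, 0.46) = 0.46

0.46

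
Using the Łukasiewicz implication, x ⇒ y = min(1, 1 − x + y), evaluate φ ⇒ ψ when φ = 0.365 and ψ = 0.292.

φ ⇒ ψ = min(1, 1 − 0.365 + 0.292) = min(1, 0.927) = 0.927
For comparison, the Gödel implication (1 if x ≤ y else y) would give 0.292.

0.927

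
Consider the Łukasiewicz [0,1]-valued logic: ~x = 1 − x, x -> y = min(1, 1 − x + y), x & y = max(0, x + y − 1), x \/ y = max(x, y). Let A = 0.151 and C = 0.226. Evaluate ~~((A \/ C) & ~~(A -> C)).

A \/ C = max(0.151, 0.226) = 0.226
A -> C = min(1, 1 − 0.151 + 0.226) = min(1, 1.075) = 1.000
~(A -> C) = 1 − 1.000 = 0.000
~~(A -> C) = 1 − 0.000 = 1.000
(A \/ C) & ~~(A -> C) = max(0, 0.226 + 1.000 − 1) = max(0, 0.226) = 0.226
~((A \/ C) & ~~(A -> C)) = 1 − 0.226 = 0.774
~~((A \/ C) & ~~(A -> C)) = 1 − 0.774 = 0.226

0.226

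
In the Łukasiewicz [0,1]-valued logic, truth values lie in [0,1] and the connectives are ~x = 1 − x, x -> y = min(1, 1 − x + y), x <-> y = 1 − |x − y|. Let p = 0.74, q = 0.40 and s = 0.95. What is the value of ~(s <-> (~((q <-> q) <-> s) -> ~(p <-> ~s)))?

0.05

q <-> q = 1 − |0.40 − 0.40| = 1 − 0.00 = 1.00
(q <-> q) <-> s = 1 − |1.00 − 0.95| = 1 − 0.05 = 0.95
~((q <-> q) <-> s) = 1 − 0.95 = 0.05
~s = 1 − 0.95 = 0.05
p <-> ~s = 1 − |0.74 − 0.05| = 1 − 0.69 = 0.31
~(p <-> ~s) = 1 − 0.31 = 0.69
~((q <-> q) <-> s) -> ~(p <-> ~s) = min(1, 1 − 0.05 + 0.69) = min(1, 1.64) = 1.00
s <-> (~((q <-> q) <-> s) -> ~(p <-> ~s)) = 1 − |0.95 − 1.00| = 1 − 0.05 = 0.95
~(s <-> (~((q <-> q) <-> s) -> ~(p <-> ~s))) = 1 − 0.95 = 0.05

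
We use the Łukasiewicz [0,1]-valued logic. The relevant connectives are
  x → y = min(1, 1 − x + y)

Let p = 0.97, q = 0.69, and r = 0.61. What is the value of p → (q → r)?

q → r = min(1, 1 − 0.69 + 0.61) = min(1, 0.92) = 0.92
p → (q → r) = min(1, 1 − 0.97 + 0.92) = min(1, 0.95) = 0.95

0.95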